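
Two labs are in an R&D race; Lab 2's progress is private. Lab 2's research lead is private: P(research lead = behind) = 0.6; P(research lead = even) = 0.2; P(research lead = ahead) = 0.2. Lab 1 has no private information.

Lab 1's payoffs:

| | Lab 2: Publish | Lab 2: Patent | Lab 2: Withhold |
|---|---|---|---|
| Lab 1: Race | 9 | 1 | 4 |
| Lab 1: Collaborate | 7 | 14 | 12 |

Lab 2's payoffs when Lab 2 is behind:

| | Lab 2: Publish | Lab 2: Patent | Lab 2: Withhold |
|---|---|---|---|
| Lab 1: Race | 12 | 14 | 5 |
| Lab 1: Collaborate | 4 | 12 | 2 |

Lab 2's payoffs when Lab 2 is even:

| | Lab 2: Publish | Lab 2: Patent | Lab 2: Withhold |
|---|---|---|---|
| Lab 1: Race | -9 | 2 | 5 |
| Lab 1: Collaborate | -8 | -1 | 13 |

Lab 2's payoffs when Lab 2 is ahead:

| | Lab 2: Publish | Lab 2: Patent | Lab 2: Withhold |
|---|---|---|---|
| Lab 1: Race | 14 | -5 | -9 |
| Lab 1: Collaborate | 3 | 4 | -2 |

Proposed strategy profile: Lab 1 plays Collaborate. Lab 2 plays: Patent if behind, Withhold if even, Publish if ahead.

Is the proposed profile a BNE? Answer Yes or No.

No

Lab 1 plays Collaborate: E[Collaborate] = 0.6·(14) + 0.2·(12) + 0.2·(7) = 12.2; E[Race] = 3.2. Best-responding. ✓
Lab 2 (research lead behind), facing Collaborate: Publish gives 4, Patent gives 12, Withhold gives 2. Proposed Patent is best. ✓
Lab 2 (research lead even), facing Collaborate: Publish gives -8, Patent gives -1, Withhold gives 13. Proposed Withhold is best. ✓
Lab 2 (research lead ahead), facing Collaborate: Publish gives 3, Patent gives 4, Withhold gives -2. Proposed Publish is not best — profitable deviation exists. ✗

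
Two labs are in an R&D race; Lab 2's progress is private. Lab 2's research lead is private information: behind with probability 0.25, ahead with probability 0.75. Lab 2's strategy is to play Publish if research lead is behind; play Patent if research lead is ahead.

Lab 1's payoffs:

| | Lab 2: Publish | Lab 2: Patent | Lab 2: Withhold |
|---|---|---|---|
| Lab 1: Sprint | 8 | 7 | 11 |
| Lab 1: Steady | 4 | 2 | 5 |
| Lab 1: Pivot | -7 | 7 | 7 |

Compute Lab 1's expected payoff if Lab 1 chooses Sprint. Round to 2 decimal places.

7.25

E[Sprint] = 0.25·8 + 0.75·7 = 2 + 5.25 = 7.25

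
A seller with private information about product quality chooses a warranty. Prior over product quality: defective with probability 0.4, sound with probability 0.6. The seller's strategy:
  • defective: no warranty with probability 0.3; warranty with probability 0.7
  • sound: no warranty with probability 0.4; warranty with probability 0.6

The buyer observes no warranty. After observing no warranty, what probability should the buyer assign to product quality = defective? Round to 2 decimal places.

P(no warranty) = 0.4·0.3 + 0.6·0.4 = 0.36
P(defective | no warranty) = (0.4·0.3) / 0.36 = 0.12 / 0.36 = 0.333333

0.33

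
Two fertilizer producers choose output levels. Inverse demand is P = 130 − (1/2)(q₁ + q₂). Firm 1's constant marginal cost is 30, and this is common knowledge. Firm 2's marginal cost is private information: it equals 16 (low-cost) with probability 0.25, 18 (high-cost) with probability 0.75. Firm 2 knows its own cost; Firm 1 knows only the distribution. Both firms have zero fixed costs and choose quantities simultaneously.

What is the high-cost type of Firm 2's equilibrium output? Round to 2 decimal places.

82.83

Type-c best response for Firm 2: q₂(c) = (130 − c) − q₁/2.
Firm 1 maximizes expected profit; its first-order condition is 130 − q₁ − (1/2)E[q₂] − 30 = 0.
Substituting E[q₂] and solving: E[c₂] = 17.5, so q₁ = (130 − 2·30 + 17.5)/(3/2) = 58.3333.
q₂(high-cost) = (130 − 18 − (1/2)·58.3333) = 82.8333.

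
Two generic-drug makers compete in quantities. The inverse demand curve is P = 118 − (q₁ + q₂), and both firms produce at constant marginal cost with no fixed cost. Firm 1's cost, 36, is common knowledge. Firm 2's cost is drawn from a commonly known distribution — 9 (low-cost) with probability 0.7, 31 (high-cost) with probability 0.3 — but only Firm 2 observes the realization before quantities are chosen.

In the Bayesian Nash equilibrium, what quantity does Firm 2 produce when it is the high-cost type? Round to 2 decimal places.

Firm 2 with cost c maximizes (118 − (q₁+q₂) − c)·q₂, giving q₂(c) = (118 − c − q₁)/2.
E[c₂] = 0.7·9 + 0.3·31 = 15.6
Firm 1's FOC against E[q₂] yields q₁ = (118 − 2·36 + E[c₂])/3 = (118 − 72 + 15.6)/3 = 20.5333.
q₂(high-cost) = (118 − 31 − 20.5333)/2 = 33.2333.

33.23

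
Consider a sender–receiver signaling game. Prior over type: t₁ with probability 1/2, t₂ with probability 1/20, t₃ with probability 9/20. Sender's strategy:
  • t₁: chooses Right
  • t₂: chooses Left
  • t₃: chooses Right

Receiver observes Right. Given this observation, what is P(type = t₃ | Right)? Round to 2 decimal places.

P(Right) = (1/2)·1 + (1/20)·0 + (9/20)·1 = 19/20
P(t₃ | Right) = ((9/20)·1) / (19/20) = (9/20) / (19/20) = 9/19

0.47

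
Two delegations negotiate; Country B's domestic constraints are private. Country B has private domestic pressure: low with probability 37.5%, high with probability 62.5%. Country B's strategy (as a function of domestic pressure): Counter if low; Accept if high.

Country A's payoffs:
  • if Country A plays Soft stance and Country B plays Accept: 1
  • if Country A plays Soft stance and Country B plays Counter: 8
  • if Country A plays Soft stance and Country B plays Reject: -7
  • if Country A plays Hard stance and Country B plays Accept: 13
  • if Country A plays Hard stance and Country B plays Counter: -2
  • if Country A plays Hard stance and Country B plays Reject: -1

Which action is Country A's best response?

Hard stance

E[Soft stance] = 0.375·(8) + 0.625·(1) = 3.625
E[Hard stance] = 0.375·(-2) + 0.625·(13) = 7.375
Best response: Hard stance (7.375 is the largest).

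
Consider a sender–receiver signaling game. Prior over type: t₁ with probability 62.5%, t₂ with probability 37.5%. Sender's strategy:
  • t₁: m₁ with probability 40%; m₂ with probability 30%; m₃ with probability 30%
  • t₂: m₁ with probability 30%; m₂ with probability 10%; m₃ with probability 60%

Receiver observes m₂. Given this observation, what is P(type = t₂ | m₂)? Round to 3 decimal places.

P(m₂) = 0.625·0.3 + 0.375·0.1 = 0.225
P(t₂ | m₂) = (0.375·0.1) / 0.225 = 0.0375 / 0.225 = 0.166667

0.167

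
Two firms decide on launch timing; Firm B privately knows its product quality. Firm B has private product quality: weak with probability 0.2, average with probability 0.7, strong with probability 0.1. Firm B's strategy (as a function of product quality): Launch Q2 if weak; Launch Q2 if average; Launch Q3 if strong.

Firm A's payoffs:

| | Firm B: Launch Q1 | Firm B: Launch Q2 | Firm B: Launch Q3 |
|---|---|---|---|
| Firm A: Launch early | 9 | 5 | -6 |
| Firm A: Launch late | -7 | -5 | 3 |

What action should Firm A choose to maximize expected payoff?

E[Launch early] = 0.2·(5) + 0.7·(5) + 0.1·(-6) = 3.9
E[Launch late] = 0.2·(-5) + 0.7·(-5) + 0.1·(3) = -4.2
Best response: Launch early (3.9 is the largest).

Launch early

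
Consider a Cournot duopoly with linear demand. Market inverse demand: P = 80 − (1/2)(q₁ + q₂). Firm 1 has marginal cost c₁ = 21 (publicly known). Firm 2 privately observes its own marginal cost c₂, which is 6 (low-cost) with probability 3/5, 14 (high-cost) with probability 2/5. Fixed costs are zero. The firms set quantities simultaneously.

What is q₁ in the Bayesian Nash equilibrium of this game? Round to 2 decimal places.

31.47

Firm 2 with cost c maximizes (80 − (1/2)(q₁+q₂) − c)·q₂, giving q₂(c) = (80 − c − (1/2)q₁).
E[c₂] = 3/5·6 + 2/5·14 = 9.2
Firm 1's FOC against E[q₂] yields q₁ = (80 − 2·21 + E[c₂])/(3/2) = (80 − 42 + 9.2)/(3/2) = 31.4667.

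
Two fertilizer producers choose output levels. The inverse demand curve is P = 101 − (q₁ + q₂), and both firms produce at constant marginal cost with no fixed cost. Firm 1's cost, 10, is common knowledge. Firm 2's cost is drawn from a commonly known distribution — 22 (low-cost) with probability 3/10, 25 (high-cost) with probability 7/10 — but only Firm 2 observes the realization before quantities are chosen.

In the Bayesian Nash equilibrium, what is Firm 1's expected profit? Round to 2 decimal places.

Type-c best response for Firm 2: q₂(c) = (101 − c)/2 − q₁/2.
Firm 1 maximizes expected profit; its first-order condition is 101 − 2q₁ − E[q₂] − 10 = 0.
Substituting E[q₂] and solving: E[c₂] = 24.1, so q₁ = (101 − 2·10 + 24.1)/3 = 35.0333.
E[P] = 101 − (q₁ + E[q₂]) = 45.0333; Firm 1's expected profit = (E[P] − 10)·q₁ = (45.0333 − 10)·35.0333 = 1227.33.

1227.33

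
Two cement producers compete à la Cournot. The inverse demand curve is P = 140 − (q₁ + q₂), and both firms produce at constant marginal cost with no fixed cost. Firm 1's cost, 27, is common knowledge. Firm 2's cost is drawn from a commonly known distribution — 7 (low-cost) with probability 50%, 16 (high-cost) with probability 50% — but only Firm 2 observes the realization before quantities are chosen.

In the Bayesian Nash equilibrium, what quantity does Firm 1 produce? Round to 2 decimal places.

32.50

Type-c best response for Firm 2: q₂(c) = (140 − c)/2 − q₁/2.
Firm 1 maximizes expected profit; its first-order condition is 140 − 2q₁ − E[q₂] − 27 = 0.
Substituting E[q₂] and solving: E[c₂] = 11.5, so q₁ = (140 − 2·27 + 11.5)/3 = 32.5.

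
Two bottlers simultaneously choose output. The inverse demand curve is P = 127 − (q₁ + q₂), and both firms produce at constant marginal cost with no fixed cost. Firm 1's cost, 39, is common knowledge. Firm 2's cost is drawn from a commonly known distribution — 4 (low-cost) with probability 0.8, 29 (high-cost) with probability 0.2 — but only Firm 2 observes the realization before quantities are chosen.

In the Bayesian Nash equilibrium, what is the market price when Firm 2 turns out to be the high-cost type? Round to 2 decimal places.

68.33

Each type of Firm 2 best-responds to q₁; Firm 1 best-responds to the expected q₂ over Firm 2's types.
Firm 2 with cost c maximizes (127 − (q₁+q₂) − c)·q₂, giving q₂(c) = (127 − c − q₁)/2.
E[c₂] = 0.8·4 + 0.2·29 = 9
Firm 1's FOC against E[q₂] yields q₁ = (127 − 2·39 + E[c₂])/3 = (127 − 78 + 9)/3 = 19.3333.
q₂(high-cost) = 39.3333, so P = 127 − (19.3333 + 39.3333) = 68.3333.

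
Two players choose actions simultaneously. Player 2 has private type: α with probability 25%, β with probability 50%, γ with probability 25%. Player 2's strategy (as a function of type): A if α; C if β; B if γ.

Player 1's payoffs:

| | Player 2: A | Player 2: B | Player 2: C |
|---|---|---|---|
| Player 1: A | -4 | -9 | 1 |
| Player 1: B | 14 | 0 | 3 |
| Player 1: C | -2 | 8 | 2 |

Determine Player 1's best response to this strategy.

B

E[A] = 0.25·(-4) + 0.5·(1) + 0.25·(-9) = -2.75
E[B] = 0.25·(14) + 0.5·(3) + 0.25·(0) = 5
E[C] = 0.25·(-2) + 0.5·(2) + 0.25·(8) = 2.5
Best response: B (5 is the largest).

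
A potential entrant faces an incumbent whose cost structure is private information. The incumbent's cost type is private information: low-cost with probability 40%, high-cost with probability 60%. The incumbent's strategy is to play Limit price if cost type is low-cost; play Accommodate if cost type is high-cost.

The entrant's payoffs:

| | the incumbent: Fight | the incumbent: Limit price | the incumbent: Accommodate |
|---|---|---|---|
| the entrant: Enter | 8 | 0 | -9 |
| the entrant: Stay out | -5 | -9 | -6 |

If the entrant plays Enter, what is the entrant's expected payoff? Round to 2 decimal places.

Take the expectation over the incumbent's cost type, weighting each type's action by its prior probability.
E[Enter] = 0.4·0 + 0.6·(-9) = 0 + (-5.4) = -5.4

-5.40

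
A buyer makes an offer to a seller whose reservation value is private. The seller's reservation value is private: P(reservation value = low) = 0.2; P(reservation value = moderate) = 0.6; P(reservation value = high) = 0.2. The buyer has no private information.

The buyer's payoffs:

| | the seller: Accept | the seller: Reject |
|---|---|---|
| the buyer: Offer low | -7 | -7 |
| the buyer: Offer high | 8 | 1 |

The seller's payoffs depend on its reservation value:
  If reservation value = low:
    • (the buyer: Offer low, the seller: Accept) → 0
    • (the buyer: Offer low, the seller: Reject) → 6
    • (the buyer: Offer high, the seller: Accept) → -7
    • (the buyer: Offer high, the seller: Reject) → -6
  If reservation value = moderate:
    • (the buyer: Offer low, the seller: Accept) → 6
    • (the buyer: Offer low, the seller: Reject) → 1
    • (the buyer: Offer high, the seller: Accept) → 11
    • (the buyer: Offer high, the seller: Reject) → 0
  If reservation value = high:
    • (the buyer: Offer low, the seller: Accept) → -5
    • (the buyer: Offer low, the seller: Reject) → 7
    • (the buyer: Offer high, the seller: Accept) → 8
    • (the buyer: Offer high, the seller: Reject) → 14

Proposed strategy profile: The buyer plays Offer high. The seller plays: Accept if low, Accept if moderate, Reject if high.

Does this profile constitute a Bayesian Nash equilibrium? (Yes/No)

The buyer plays Offer high: E[Offer high] = 0.2·(8) + 0.6·(8) + 0.2·(1) = 6.6; E[Offer low] = -7. Best-responding. ✓
The seller (reservation value low), facing Offer high: Accept gives -7, Reject gives -6. Proposed Accept is not best — profitable deviation exists. ✗
The seller (reservation value moderate), facing Offer high: Accept gives 11, Reject gives 0. Proposed Accept is best. ✓
The seller (reservation value high), facing Offer high: Accept gives 8, Reject gives 14. Proposed Reject is best. ✓

No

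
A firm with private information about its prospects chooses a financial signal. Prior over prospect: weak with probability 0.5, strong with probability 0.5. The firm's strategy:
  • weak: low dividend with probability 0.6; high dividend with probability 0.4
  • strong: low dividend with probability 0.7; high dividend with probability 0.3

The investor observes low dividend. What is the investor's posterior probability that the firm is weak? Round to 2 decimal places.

P(low dividend) = 0.5·0.6 + 0.5·0.7 = 0.65
P(weak | low dividend) = (0.5·0.6) / 0.65 = 0.3 / 0.65 = 0.461538

0.46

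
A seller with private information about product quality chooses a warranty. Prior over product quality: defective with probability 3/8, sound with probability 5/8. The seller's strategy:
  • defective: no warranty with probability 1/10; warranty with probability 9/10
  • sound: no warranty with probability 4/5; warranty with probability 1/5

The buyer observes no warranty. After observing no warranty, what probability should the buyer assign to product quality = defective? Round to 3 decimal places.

0.070

P(no warranty) = (3/8)·(1/10) + (5/8)·(4/5) = 43/80
P(defective | no warranty) = ((3/8)·(1/10)) / (43/80) = (3/80) / (43/80) = 3/43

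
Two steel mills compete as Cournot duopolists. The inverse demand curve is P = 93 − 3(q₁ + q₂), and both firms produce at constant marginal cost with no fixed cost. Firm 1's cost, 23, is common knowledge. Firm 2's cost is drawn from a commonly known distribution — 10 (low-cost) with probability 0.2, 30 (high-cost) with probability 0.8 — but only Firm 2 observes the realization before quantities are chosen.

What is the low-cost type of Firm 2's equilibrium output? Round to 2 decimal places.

9.78

Firm 2 with cost c maximizes (93 − 3(q₁+q₂) − c)·q₂, giving q₂(c) = (93 − c − 3q₁)/6.
E[c₂] = 0.2·10 + 0.8·30 = 26
Firm 1's FOC against E[q₂] yields q₁ = (93 − 2·23 + E[c₂])/9 = (93 − 46 + 26)/9 = 8.11111.
q₂(low-cost) = (93 − 10 − 3·8.11111)/6 = 9.77778.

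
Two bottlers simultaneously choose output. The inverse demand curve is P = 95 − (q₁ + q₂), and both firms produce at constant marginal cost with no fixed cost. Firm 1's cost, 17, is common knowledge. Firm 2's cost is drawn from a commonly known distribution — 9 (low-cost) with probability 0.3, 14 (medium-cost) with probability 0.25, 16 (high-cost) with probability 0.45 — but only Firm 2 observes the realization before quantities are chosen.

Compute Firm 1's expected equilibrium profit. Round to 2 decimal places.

615.04

Type-c best response for Firm 2: q₂(c) = (95 − c)/2 − q₁/2.
Firm 1 maximizes expected profit; its first-order condition is 95 − 2q₁ − E[q₂] − 17 = 0.
Substituting E[q₂] and solving: E[c₂] = 13.4, so q₁ = (95 − 2·17 + 13.4)/3 = 24.8.
E[P] = 95 − (q₁ + E[q₂]) = 41.8; Firm 1's expected profit = (E[P] − 17)·q₁ = (41.8 − 17)·24.8 = 615.04.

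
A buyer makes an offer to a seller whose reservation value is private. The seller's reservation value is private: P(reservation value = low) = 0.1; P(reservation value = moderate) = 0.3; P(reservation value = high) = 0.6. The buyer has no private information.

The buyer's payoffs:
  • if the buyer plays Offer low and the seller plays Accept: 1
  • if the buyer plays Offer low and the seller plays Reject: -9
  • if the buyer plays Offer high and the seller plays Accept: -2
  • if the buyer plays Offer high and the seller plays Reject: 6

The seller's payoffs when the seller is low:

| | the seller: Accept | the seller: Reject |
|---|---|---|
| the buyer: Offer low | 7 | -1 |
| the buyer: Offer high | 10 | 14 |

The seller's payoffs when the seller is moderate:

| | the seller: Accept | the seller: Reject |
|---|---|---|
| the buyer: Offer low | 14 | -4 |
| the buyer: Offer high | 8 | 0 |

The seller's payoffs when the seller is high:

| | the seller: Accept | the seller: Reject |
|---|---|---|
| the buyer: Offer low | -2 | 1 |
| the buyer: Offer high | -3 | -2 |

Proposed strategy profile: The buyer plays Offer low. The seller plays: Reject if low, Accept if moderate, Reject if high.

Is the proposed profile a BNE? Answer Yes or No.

A profile is a BNE iff every type of every player is best-responding given beliefs about the other side.
The buyer plays Offer low: E[Offer low] = 0.1·(-9) + 0.3·(1) + 0.6·(-9) = -6; E[Offer high] = 3.6. Not best-responding. ✗
The seller (reservation value low), facing Offer low: Accept gives 7, Reject gives -1. Proposed Reject is not best — profitable deviation exists. ✗
The seller (reservation value moderate), facing Offer low: Accept gives 14, Reject gives -4. Proposed Accept is best. ✓
The seller (reservation value high), facing Offer low: Accept gives -2, Reject gives 1. Proposed Reject is best. ✓

No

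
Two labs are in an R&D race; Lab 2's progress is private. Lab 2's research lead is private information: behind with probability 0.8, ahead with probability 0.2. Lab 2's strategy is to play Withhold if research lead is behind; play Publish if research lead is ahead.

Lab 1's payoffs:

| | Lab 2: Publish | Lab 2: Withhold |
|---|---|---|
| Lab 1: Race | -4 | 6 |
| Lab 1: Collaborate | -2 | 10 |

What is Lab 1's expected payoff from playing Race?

4

E[Race] = 0.8·6 + 0.2·(-4) = 4.8 + (-0.8) = 4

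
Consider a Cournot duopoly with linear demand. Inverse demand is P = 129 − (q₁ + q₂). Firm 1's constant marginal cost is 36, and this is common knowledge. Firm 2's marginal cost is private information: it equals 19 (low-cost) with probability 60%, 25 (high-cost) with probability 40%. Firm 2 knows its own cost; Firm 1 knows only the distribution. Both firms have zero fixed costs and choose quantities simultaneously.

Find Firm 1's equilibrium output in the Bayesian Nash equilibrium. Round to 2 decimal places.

26.13

Firm 2 with cost c maximizes (129 − (q₁+q₂) − c)·q₂, giving q₂(c) = (129 − c − q₁)/2.
E[c₂] = 0.6·19 + 0.4·25 = 21.4
Firm 1's FOC against E[q₂] yields q₁ = (129 − 2·36 + E[c₂])/3 = (129 − 72 + 21.4)/3 = 26.1333.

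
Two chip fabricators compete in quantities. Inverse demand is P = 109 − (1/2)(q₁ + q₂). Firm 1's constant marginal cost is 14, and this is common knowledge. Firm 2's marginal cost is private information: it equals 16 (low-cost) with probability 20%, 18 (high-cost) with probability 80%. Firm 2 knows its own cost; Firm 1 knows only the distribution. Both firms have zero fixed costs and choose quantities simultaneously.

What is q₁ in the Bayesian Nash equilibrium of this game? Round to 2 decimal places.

65.73

Type-c best response for Firm 2: q₂(c) = (109 − c) − q₁/2.
Firm 1 maximizes expected profit; its first-order condition is 109 − q₁ − (1/2)E[q₂] − 14 = 0.
Substituting E[q₂] and solving: E[c₂] = 17.6, so q₁ = (109 − 2·14 + 17.6)/(3/2) = 65.7333.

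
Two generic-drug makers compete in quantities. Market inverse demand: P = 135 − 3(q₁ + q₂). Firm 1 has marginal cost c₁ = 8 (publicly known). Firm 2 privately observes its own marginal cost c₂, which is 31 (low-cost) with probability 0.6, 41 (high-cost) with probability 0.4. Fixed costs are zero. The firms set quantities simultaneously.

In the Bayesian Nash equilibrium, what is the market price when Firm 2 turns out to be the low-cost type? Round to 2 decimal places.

57.33

Each type of Firm 2 best-responds to q₁; Firm 1 best-responds to the expected q₂ over Firm 2's types.
Firm 2 with cost c maximizes (135 − 3(q₁+q₂) − c)·q₂, giving q₂(c) = (135 − c − 3q₁)/6.
E[c₂] = 0.6·31 + 0.4·41 = 35
Firm 1's FOC against E[q₂] yields q₁ = (135 − 2·8 + E[c₂])/9 = (135 − 16 + 35)/9 = 17.1111.
q₂(low-cost) = 8.77778, so P = 135 − 3·(17.1111 + 8.77778) = 57.3333.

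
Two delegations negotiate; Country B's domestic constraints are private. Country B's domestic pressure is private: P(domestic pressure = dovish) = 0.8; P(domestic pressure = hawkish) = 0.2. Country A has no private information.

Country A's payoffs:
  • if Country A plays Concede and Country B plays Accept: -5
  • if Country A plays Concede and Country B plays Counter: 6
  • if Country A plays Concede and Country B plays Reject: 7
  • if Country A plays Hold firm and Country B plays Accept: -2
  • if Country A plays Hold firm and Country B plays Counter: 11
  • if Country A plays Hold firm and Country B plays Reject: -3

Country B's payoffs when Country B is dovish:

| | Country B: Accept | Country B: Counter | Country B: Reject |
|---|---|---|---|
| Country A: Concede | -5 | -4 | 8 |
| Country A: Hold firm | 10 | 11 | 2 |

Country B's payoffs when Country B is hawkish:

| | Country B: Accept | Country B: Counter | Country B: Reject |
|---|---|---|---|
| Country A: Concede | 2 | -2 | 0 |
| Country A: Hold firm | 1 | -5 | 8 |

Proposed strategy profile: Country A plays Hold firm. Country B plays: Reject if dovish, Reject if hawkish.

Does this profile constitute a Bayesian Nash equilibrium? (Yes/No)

No

Country A plays Hold firm: E[Hold firm] = 0.8·(-3) + 0.2·(-3) = -3; E[Concede] = 7. Not best-responding. ✗
Country B (domestic pressure dovish), facing Hold firm: Accept gives 10, Counter gives 11, Reject gives 2. Proposed Reject is not best — profitable deviation exists. ✗
Country B (domestic pressure hawkish), facing Hold firm: Accept gives 1, Counter gives -5, Reject gives 8. Proposed Reject is best. ✓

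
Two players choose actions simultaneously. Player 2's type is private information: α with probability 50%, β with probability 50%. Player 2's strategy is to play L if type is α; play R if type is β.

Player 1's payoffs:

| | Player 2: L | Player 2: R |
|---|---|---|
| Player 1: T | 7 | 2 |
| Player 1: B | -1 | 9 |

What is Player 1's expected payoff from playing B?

4

Take the expectation over Player 2's type, weighting each type's action by its prior probability.
E[B] = 0.5·(-1) + 0.5·9 = (-0.5) + 4.5 = 4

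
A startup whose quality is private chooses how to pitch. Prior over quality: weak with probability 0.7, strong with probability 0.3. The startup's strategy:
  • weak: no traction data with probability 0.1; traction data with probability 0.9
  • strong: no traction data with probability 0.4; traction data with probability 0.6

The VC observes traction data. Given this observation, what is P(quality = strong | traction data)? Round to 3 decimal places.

Apply Bayes' rule using the sender's strategy as the likelihood.
P(traction data) = 0.7·0.9 + 0.3·0.6 = 0.81
P(strong | traction data) = (0.3·0.6) / 0.81 = 0.18 / 0.81 = 0.222222

0.222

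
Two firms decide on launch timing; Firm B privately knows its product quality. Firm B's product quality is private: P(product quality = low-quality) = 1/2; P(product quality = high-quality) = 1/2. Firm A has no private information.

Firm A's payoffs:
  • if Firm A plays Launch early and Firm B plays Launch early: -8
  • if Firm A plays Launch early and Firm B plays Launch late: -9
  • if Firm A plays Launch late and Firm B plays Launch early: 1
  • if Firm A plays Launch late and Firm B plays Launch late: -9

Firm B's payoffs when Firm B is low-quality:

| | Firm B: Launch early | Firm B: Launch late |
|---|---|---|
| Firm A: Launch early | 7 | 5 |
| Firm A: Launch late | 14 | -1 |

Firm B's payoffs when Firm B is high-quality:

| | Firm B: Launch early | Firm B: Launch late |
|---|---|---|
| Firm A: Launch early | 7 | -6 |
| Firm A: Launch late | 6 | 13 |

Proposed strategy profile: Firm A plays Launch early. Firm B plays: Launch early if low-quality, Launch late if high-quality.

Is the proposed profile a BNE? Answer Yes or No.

No

A profile is a BNE iff every type of every player is best-responding given beliefs about the other side.
Firm A plays Launch early: E[Launch early] = 1/2·(-8) + 1/2·(-9) = -17/2; E[Launch late] = -4. Not best-responding. ✗
Firm B (product quality low-quality), facing Launch early: Launch early gives 7, Launch late gives 5. Proposed Launch early is best. ✓
Firm B (product quality high-quality), facing Launch early: Launch early gives 7, Launch late gives -6. Proposed Launch late is not best — profitable deviation exists. ✗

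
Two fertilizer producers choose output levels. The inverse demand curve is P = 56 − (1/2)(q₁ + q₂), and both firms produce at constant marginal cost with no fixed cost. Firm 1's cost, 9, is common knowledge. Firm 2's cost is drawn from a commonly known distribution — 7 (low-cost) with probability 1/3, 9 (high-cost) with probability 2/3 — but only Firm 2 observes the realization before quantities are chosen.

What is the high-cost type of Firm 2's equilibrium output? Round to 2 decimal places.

31.56

Each type of Firm 2 best-responds to q₁; Firm 1 best-responds to the expected q₂ over Firm 2's types.
Firm 2 with cost c maximizes (56 − (1/2)(q₁+q₂) − c)·q₂, giving q₂(c) = (56 − c − (1/2)q₁).
E[c₂] = 1/3·7 + 2/3·9 = 8.33333
Firm 1's FOC against E[q₂] yields q₁ = (56 − 2·9 + E[c₂])/(3/2) = (56 − 18 + 8.33333)/(3/2) = 30.8889.
q₂(high-cost) = (56 − 9 − (1/2)·30.8889) = 31.5556.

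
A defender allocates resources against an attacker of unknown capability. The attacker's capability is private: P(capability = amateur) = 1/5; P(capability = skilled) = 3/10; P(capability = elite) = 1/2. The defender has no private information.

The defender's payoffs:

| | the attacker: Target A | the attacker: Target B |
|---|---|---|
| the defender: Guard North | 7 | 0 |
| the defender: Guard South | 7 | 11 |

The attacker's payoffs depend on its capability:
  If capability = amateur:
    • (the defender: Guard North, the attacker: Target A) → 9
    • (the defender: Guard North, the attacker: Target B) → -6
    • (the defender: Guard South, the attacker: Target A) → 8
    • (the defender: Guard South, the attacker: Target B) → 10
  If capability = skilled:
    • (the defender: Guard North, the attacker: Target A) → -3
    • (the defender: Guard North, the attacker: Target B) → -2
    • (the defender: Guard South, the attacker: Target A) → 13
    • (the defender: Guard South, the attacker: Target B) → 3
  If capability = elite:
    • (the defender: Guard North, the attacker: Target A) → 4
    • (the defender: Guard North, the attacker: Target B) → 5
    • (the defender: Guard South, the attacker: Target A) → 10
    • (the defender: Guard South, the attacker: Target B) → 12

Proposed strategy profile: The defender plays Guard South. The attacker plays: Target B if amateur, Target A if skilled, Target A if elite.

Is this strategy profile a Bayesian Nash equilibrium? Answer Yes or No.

The defender plays Guard South: E[Guard South] = 1/5·(11) + 3/10·(7) + 1/2·(7) = 39/5; E[Guard North] = 28/5. Best-responding. ✓
The attacker (capability amateur), facing Guard South: Target A gives 8, Target B gives 10. Proposed Target B is best. ✓
The attacker (capability skilled), facing Guard South: Target A gives 13, Target B gives 3. Proposed Target A is best. ✓
The attacker (capability elite), facing Guard South: Target A gives 10, Target B gives 12. Proposed Target A is not best — profitable deviation exists. ✗

No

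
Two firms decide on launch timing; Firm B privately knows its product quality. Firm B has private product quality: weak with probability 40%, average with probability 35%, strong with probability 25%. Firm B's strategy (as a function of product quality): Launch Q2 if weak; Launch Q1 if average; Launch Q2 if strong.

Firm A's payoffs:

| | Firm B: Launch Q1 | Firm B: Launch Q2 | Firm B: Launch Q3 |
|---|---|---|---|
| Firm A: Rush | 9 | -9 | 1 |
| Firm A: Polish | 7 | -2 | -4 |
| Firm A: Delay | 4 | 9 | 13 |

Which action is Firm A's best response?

E[Rush] = 0.4·(-9) + 0.35·(9) + 0.25·(-9) = -2.7
E[Polish] = 0.4·(-2) + 0.35·(7) + 0.25·(-2) = 1.15
E[Delay] = 0.4·(9) + 0.35·(4) + 0.25·(9) = 7.25
Best response: Delay (7.25 is the largest).

Delay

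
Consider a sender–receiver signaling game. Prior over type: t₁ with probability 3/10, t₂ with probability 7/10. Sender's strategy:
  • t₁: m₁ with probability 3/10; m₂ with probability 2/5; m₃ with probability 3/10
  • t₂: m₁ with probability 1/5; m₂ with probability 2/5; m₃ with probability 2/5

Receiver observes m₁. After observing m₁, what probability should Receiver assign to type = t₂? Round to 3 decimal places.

0.609

Apply Bayes' rule using the sender's strategy as the likelihood.
P(m₁) = (3/10)·(3/10) + (7/10)·(1/5) = 23/100
P(t₂ | m₁) = ((7/10)·(1/5)) / (23/100) = (7/50) / (23/100) = 14/23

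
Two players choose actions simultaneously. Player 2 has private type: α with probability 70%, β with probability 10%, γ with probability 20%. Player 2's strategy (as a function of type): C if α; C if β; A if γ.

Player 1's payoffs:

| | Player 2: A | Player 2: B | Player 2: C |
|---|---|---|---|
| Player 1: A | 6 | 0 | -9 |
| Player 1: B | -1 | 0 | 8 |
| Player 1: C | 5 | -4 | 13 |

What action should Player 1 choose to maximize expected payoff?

Compute Player 1's expected payoff for each action, taking the expectation over Player 2's type.
E[A] = 0.7·(-9) + 0.1·(-9) + 0.2·(6) = -6
E[B] = 0.7·(8) + 0.1·(8) + 0.2·(-1) = 6.2
E[C] = 0.7·(13) + 0.1·(13) + 0.2·(5) = 11.4
Best response: C (11.4 is the largest).

C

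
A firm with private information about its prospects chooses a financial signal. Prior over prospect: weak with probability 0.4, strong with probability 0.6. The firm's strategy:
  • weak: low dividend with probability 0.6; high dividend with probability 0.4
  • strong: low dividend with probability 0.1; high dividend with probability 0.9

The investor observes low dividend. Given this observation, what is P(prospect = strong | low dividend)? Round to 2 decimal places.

0.20

Apply Bayes' rule using the sender's strategy as the likelihood.
P(low dividend) = 0.4·0.6 + 0.6·0.1 = 0.3
P(strong | low dividend) = (0.6·0.1) / 0.3 = 0.06 / 0.3 = 0.2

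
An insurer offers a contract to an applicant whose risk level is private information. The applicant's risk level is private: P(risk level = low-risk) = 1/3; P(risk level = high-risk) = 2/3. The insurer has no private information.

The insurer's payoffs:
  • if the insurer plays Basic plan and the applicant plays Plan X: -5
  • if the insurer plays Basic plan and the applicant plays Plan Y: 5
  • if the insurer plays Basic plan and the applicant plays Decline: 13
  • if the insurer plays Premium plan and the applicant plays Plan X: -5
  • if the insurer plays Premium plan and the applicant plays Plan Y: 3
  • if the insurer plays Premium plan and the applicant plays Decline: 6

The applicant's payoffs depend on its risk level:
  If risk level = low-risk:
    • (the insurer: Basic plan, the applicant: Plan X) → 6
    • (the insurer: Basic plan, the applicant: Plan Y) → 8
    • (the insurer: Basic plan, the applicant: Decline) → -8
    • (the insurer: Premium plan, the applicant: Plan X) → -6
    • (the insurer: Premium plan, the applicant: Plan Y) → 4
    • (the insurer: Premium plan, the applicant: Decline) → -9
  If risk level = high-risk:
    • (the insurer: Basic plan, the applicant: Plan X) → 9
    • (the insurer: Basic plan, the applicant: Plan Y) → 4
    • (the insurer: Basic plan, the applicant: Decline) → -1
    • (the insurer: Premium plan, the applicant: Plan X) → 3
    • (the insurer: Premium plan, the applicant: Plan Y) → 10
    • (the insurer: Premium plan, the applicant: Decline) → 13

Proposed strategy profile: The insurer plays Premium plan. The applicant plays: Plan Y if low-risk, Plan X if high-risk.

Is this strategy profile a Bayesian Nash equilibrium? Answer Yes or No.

The insurer plays Premium plan: E[Premium plan] = 1/3·(3) + 2/3·(-5) = -7/3; E[Basic plan] = -5/3. Not best-responding. ✗
The applicant (risk level low-risk), facing Premium plan: Plan X gives -6, Plan Y gives 4, Decline gives -9. Proposed Plan Y is best. ✓
The applicant (risk level high-risk), facing Premium plan: Plan X gives 3, Plan Y gives 10, Decline gives 13. Proposed Plan X is not best — profitable deviation exists. ✗

No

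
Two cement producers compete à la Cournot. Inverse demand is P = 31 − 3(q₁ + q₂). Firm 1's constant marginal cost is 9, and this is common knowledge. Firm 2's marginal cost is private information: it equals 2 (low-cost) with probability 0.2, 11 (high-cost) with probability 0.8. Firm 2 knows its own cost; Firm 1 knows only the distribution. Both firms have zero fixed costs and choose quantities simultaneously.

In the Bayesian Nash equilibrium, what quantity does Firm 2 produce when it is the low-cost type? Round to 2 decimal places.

Type-c best response for Firm 2: q₂(c) = (31 − c)/6 − q₁/2.
Firm 1 maximizes expected profit; its first-order condition is 31 − 6q₁ − 3E[q₂] − 9 = 0.
Substituting E[q₂] and solving: E[c₂] = 9.2, so q₁ = (31 − 2·9 + 9.2)/9 = 2.46667.
q₂(low-cost) = (31 − 2 − 3·2.46667)/6 = 3.6.

3.60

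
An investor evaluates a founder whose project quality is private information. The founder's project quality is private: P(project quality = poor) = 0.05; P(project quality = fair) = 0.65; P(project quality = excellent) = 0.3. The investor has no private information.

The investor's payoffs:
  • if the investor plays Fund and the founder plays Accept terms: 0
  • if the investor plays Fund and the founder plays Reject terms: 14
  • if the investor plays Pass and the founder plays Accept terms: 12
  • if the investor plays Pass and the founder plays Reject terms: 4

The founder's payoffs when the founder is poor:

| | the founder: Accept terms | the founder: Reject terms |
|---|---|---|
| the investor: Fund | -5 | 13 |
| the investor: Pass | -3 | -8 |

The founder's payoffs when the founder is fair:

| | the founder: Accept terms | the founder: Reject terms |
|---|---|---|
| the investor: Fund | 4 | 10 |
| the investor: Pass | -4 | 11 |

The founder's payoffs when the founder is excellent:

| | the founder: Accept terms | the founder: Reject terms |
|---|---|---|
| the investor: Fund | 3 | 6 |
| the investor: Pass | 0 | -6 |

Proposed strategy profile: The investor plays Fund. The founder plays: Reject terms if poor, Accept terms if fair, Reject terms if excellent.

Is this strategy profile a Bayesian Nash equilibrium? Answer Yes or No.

The investor plays Fund: E[Fund] = 0.05·(14) + 0.65·(0) + 0.3·(14) = 4.9; E[Pass] = 9.2. Not best-responding. ✗
The founder (project quality poor), facing Fund: Accept terms gives -5, Reject terms gives 13. Proposed Reject terms is best. ✓
The founder (project quality fair), facing Fund: Accept terms gives 4, Reject terms gives 10. Proposed Accept terms is not best — profitable deviation exists. ✗
The founder (project quality excellent), facing Fund: Accept terms gives 3, Reject terms gives 6. Proposed Reject terms is best. ✓

No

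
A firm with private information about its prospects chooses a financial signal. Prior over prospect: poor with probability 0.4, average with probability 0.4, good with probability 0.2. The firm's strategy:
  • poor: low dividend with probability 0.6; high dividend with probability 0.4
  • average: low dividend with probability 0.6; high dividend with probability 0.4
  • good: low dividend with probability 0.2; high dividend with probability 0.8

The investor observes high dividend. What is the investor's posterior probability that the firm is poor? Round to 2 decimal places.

0.33

Apply Bayes' rule using the sender's strategy as the likelihood.
P(high dividend) = 0.4·0.4 + 0.4·0.4 + 0.2·0.8 = 0.48
P(poor | high dividend) = (0.4·0.4) / 0.48 = 0.16 / 0.48 = 0.333333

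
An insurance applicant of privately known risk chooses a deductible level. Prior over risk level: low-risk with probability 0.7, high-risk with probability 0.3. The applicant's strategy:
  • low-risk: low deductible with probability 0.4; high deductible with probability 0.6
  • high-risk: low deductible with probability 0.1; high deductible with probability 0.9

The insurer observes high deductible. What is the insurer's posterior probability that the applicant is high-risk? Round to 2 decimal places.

0.39

P(high deductible) = 0.7·0.6 + 0.3·0.9 = 0.69
P(high-risk | high deductible) = (0.3·0.9) / 0.69 = 0.27 / 0.69 = 0.391304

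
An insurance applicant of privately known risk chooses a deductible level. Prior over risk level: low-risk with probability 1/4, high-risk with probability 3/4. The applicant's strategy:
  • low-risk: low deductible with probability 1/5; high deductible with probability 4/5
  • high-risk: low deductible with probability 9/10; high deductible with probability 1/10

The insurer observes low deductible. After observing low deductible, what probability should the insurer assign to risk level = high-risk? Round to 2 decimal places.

0.93

P(low deductible) = (1/4)·(1/5) + (3/4)·(9/10) = 29/40
P(high-risk | low deductible) = ((3/4)·(9/10)) / (29/40) = (27/40) / (29/40) = 27/29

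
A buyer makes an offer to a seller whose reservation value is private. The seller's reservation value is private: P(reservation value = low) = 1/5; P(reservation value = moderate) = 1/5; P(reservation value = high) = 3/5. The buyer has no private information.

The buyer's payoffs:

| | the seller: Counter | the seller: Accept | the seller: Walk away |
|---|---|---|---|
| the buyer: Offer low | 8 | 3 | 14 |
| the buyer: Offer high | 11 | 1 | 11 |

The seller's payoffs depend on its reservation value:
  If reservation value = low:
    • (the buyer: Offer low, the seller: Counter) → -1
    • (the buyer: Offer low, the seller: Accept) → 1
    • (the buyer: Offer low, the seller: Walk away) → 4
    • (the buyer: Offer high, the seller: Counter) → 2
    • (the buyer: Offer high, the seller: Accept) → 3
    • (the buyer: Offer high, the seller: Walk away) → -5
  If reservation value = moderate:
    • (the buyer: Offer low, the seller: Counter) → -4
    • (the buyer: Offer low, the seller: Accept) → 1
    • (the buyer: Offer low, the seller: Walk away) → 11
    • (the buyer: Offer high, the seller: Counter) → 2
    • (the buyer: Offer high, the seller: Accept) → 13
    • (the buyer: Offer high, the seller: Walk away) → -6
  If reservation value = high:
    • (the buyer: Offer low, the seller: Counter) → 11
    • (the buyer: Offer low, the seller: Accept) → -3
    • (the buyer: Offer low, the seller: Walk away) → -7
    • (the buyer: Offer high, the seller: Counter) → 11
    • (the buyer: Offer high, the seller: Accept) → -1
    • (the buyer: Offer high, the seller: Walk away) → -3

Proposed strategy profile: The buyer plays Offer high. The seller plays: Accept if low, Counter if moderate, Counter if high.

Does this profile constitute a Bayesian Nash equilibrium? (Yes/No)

A profile is a BNE iff every type of every player is best-responding given beliefs about the other side.
The buyer plays Offer high: E[Offer high] = 1/5·(1) + 1/5·(11) + 3/5·(11) = 9; E[Offer low] = 7. Best-responding. ✓
The seller (reservation value low), facing Offer high: Counter gives 2, Accept gives 3, Walk away gives -5. Proposed Accept is best. ✓
The seller (reservation value moderate), facing Offer high: Counter gives 2, Accept gives 13, Walk away gives -6. Proposed Counter is not best — profitable deviation exists. ✗
The seller (reservation value high), facing Offer high: Counter gives 11, Accept gives -1, Walk away gives -3. Proposed Counter is best. ✓

No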